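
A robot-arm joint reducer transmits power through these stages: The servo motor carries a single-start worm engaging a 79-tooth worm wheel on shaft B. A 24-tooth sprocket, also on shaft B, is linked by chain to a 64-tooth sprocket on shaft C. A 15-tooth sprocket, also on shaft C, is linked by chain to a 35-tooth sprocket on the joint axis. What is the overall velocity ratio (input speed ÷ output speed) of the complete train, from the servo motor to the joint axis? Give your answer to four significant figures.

491.6

Each stage contributes driven/driver: worm 79/1 = 79, chain 64/24 = 2.6667, chain 35/15 = 2.3333.
Overall: 79 × 2.6667 × 2.3333 = 491.56.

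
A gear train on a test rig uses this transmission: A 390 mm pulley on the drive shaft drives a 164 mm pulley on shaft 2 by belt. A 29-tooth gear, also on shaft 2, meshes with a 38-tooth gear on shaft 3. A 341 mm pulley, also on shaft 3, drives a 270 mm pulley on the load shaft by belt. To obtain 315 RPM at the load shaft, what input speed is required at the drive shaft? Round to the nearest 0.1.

137.4 RPM

Overall ratio R = 0.42051 × 1.3103 × 0.79179 = 0.43629.
Required input speed = output speed × R = 315 × 0.43629 = 137.43 RPM.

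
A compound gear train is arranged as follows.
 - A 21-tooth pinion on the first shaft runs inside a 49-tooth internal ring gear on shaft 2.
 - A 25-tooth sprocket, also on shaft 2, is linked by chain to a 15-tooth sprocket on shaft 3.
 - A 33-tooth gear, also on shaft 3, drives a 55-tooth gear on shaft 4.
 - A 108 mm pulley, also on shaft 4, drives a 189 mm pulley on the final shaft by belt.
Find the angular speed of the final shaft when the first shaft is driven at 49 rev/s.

12 rev/s

internal gear 49/21 = 2.3333 → 49/2.3333 = 21 rev/s
chain 15/25 = 0.6 → 21/0.6 = 35 rev/s
gear mesh 55/33 = 1.6667 → 35/1.6667 = 21 rev/s
belt 189/108 = 1.75 → 21/1.75 = 12 rev/s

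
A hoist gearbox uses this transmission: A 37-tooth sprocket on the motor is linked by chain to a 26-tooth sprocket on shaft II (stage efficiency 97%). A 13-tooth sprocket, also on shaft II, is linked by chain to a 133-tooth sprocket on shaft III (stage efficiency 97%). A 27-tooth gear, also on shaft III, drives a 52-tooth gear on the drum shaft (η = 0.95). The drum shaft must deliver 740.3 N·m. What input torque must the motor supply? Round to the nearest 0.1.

Overall ratio R = 0.7027 × 10.231 × 1.9259 = 13.846; overall efficiency η = 0.97 × 0.97 × 0.95 = 0.8939.
Input torque = output torque / (R × η) = 740.3 / (13.846 × 0.8939) = 59.817 N·m.

59.8 N·m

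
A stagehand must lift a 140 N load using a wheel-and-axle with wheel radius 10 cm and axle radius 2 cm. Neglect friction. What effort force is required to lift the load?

28 N

Wheel-and-axle MA = R/r = 10/2 = 5.
Effort = load / MA = 140 / 5 = 28 N.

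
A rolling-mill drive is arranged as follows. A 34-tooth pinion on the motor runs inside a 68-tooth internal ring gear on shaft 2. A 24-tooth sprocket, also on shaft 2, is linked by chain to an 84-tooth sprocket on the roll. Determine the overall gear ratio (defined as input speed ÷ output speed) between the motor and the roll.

Each stage contributes driven/driver: internal gear 68/34 = 2, chain 84/24 = 3.5.
Overall: 2 × 3.5 = 7.

7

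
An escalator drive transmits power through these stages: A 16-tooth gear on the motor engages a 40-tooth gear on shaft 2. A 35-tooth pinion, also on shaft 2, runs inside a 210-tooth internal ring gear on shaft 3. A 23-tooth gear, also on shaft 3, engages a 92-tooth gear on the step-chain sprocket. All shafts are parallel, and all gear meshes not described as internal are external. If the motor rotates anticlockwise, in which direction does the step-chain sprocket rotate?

the motor → shaft 2: external mesh, 1 reversal → CW.
shaft 2 → shaft 3: internal mesh, same direction → CW.
shaft 3 → the step-chain sprocket: external mesh, 1 reversal → CCW.
2 reversals in total — an even number — so the step-chain sprocket turns the same way as the motor.

anticlockwise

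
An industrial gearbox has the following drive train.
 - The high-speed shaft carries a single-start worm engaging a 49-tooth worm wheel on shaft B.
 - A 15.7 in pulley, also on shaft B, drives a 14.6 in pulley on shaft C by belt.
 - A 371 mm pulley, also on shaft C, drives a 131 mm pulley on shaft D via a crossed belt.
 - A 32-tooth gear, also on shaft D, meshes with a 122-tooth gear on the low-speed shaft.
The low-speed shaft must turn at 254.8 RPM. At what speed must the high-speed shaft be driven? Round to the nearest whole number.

Overall ratio R = 49 × 0.92994 × 0.3531 × 3.8125 = 61.342.
Required input speed = output speed × R = 254.8 × 61.342 = 15630 RPM.

15630 RPM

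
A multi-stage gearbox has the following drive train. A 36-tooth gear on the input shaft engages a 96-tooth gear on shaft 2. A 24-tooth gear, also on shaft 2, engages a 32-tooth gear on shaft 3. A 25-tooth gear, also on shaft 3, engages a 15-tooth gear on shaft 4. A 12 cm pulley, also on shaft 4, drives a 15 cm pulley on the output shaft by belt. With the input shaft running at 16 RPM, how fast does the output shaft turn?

6 RPM

Gear mesh: ratio = 96/36 = 2.6667, so shaft 2 turns at 16 / 2.6667 = 6 RPM.
Gear mesh: ratio = 32/24 = 1.3333, so shaft 3 turns at 6 / 1.3333 = 4.5 RPM.
Gear mesh: ratio = 15/25 = 0.6, so shaft 4 turns at 4.5 / 0.6 = 7.5 RPM.
Belt: ratio = 15/12 = 1.25, so the output shaft turns at 7.5 / 1.25 = 6 RPM.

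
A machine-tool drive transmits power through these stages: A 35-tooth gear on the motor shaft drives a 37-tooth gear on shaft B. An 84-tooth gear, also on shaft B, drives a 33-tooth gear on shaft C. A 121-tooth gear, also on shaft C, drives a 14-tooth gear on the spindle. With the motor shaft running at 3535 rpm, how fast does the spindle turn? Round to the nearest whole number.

73566 rpm

the motor shaft → shaft B (gear mesh, 37/35): 3535 ÷ 1.0571 = 3343.9 rpm
shaft B → shaft C (gear mesh, 33/84): 3343.9 ÷ 0.39286 = 8511.8 rpm
shaft C → the spindle (gear mesh, 14/121): 8511.8 ÷ 0.1157 = 73566 rpm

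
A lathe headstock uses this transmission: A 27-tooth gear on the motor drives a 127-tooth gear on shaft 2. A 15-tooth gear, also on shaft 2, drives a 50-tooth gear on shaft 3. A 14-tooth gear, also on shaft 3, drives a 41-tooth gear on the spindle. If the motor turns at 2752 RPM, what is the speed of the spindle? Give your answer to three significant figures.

gear mesh 127/27 = 4.7037 → 2752/4.7037 = 585.07 RPM
gear mesh 50/15 = 3.3333 → 585.07/3.3333 = 175.52 RPM
gear mesh 41/14 = 2.9286 → 175.52/2.9286 = 59.934 RPM

59.9 RPM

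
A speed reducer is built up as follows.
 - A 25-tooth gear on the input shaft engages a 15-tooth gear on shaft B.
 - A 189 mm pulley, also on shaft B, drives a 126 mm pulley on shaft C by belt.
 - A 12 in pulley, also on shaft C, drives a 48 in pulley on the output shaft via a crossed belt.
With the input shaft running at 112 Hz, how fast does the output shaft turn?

70 Hz

gear mesh 15/25 = 0.6 → 112/0.6 = 186.67 Hz
belt 126/189 = 0.66667 → 186.67/0.66667 = 280 Hz
belt 48/12 = 4 → 280/4 = 70 Hz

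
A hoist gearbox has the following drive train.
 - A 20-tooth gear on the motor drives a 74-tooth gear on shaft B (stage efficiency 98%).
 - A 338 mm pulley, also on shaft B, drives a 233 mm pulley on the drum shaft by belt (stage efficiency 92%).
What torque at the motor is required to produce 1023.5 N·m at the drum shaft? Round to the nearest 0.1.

445.1 N·m

Overall ratio R = 3.7 × 0.68935 = 2.5506; overall efficiency η = 0.98 × 0.92 = 0.9016.
Input torque = output torque / (R × η) = 1023.5 / (2.5506 × 0.9016) = 445.07 N·m.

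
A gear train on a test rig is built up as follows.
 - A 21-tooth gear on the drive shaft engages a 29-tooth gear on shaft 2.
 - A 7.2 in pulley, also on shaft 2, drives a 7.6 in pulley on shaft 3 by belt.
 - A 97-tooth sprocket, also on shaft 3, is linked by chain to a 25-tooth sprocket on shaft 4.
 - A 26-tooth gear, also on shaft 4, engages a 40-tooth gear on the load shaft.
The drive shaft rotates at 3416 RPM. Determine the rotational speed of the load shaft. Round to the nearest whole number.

5910 RPM

Gear mesh: ratio = 29/21 = 1.381, so shaft 2 turns at 3416 / 1.381 = 2473.7 RPM.
Belt: ratio = 7.6/7.2 = 1.0556, so shaft 3 turns at 2473.7 / 1.0556 = 2343.5 RPM.
Chain: ratio = 25/97 = 0.25773, so shaft 4 turns at 2343.5 / 0.25773 = 9092.6 RPM.
Gear mesh: ratio = 40/26 = 1.5385, so the load shaft turns at 9092.6 / 1.5385 = 5910.2 RPM.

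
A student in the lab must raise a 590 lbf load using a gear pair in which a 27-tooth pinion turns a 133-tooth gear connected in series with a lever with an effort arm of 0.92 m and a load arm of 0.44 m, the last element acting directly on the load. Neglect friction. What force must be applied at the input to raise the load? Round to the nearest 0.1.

Gear pair MA = 133/27 = 4.9259.
Lever MA = effort arm / load arm = 0.92/0.44 = 2.0909.
Combined ideal MA = 4.9259 × 2.0909 = 10.3.
Effort = load / MA = 590 / 10.3 = 57.283 lbf.

57.3 lbf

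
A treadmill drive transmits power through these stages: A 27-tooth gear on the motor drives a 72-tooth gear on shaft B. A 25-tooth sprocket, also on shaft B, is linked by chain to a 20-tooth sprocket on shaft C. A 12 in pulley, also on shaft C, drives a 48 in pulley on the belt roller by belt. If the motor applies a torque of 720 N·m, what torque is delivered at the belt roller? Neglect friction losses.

gear mesh 72/27 = 2.6667 → τ = 720·2.6667 = 1920 N·m
chain 20/25 = 0.8 → τ = 1920·0.8 = 1536 N·m
belt 48/12 = 4 → τ = 1536·4 = 6144 N·m

6144 N·m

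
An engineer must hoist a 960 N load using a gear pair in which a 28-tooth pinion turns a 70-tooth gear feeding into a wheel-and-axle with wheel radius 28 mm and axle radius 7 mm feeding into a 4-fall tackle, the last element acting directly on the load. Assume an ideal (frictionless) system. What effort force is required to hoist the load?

24 N

Gear pair MA = 70/28 = 2.5.
Wheel-and-axle MA = R/r = 28/7 = 4.
Block-and-tackle MA = number of supporting rope parts = 4.
Combined ideal MA = 2.5 × 4 × 4 = 40.
Effort = load / MA = 960 / 40 = 24 N.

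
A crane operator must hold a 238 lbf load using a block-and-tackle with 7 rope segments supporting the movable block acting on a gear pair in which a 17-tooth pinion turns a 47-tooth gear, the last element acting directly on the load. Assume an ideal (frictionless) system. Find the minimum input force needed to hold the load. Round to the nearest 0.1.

12.3 lbf

Block-and-tackle MA = number of supporting rope parts = 7.
Gear pair MA = 47/17 = 2.7647.
Combined ideal MA = 7 × 2.7647 = 19.353.
Effort = load / MA = 238 / 19.353 = 12.298 lbf.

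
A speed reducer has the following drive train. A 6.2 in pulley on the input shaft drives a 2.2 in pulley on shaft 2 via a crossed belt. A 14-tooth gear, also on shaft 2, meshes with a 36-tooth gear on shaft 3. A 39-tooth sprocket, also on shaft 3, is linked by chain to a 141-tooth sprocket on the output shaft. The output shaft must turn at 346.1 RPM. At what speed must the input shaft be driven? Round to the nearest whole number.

Overall ratio R = 0.35484 × 2.5714 × 3.6154 = 3.2988.
Required input speed = output speed × R = 346.1 × 3.2988 = 1141.7 RPM.

1142 RPM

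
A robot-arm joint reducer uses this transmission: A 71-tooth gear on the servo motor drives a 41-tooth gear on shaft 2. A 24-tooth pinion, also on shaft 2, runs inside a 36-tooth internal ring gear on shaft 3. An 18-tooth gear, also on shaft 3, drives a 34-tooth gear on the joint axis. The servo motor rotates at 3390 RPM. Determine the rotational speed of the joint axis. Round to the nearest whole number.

2072 RPM

gear mesh 41/71 = 0.57746 → 3390/0.57746 = 5870.5 RPM
internal gear 36/24 = 1.5 → 5870.5/1.5 = 3913.7 RPM
gear mesh 34/18 = 1.8889 → 3913.7/1.8889 = 2071.9 RPM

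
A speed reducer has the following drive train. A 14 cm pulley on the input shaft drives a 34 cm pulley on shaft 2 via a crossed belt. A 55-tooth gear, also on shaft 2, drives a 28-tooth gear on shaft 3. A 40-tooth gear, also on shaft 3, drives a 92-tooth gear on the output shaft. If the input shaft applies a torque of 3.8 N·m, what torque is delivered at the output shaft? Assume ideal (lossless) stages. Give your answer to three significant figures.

belt 34/14 = 2.4286 → τ = 3.8·2.4286 = 9.2286 N·m
gear mesh 28/55 = 0.50909 → τ = 9.2286·0.50909 = 4.6982 N·m
gear mesh 92/40 = 2.3 → τ = 4.6982·2.3 = 10.806 N·m

10.8 N·m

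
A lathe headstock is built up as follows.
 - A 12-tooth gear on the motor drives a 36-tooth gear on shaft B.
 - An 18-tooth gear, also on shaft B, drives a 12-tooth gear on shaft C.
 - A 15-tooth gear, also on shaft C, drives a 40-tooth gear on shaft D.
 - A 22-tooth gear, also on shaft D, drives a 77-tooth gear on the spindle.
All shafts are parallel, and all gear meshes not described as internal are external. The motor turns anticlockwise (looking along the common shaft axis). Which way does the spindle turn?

anticlockwise

the motor → shaft B: external mesh, 1 reversal → CW.
shaft B → shaft C: external mesh, 1 reversal → CCW.
shaft C → shaft D: external mesh, 1 reversal → CW.
shaft D → the spindle: external mesh, 1 reversal → CCW.
4 reversals in total — an even number — so the spindle turns the same way as the motor.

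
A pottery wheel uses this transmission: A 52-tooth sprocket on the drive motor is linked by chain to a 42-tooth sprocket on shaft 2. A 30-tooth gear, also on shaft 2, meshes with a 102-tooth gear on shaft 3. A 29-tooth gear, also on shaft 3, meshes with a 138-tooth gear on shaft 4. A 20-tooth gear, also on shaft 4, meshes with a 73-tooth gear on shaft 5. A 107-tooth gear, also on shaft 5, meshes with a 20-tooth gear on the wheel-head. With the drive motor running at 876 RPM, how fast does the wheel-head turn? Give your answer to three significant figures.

98.3 RPM

chain 42/52 = 0.80769 → 876/0.80769 = 1084.6 RPM
gear mesh 102/30 = 3.4 → 1084.6/3.4 = 318.99 RPM
gear mesh 138/29 = 4.7586 → 318.99/4.7586 = 67.034 RPM
gear mesh 73/20 = 3.65 → 67.034/3.65 = 18.366 RPM
gear mesh 20/107 = 0.18692 → 18.366/0.18692 = 98.256 RPM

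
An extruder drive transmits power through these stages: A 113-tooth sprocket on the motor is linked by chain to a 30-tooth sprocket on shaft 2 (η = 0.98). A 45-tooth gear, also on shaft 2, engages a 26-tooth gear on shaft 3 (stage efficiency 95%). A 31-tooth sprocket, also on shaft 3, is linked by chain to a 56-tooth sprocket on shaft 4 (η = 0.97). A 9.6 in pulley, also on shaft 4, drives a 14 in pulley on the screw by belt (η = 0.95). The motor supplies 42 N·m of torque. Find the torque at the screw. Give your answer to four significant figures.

After the chain (30/113): 42 × 0.26549 × 0.98 = 10.927 N·m
After the gear mesh (26/45): 10.927 × 0.57778 × 0.95 = 5.9979 N·m
After the chain (56/31): 5.9979 × 1.8065 × 0.97 = 10.51 N·m
After the belt (14/9.6): 10.51 × 1.4583 × 0.95 = 14.561 N·m

14.56 N·m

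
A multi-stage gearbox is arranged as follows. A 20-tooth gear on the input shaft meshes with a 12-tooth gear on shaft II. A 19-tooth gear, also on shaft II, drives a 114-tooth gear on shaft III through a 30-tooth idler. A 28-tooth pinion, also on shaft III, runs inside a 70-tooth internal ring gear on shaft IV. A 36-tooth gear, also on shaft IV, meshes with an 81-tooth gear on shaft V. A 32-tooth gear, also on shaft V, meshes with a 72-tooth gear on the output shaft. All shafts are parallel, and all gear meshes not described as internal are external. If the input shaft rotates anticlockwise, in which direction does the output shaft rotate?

clockwise

the input shaft → shaft II: external mesh, 1 reversal → CW.
shaft II → shaft III: driver → idler → driven is 2 external meshes, 2 reversals → CW.
shaft III → shaft IV: internal mesh, same direction → CW.
shaft IV → shaft V: external mesh, 1 reversal → CCW.
shaft V → the output shaft: external mesh, 1 reversal → CW.
5 reversals in total — an odd number — so the output shaft turns opposite to the input shaft.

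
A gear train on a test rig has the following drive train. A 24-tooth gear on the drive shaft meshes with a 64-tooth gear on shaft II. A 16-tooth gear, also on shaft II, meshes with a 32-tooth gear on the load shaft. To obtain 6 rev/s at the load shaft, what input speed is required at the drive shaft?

Overall ratio R = 2.6667 × 2 = 5.3333.
Required input speed = output speed × R = 6 × 5.3333 = 32 rev/s.

32 rev/s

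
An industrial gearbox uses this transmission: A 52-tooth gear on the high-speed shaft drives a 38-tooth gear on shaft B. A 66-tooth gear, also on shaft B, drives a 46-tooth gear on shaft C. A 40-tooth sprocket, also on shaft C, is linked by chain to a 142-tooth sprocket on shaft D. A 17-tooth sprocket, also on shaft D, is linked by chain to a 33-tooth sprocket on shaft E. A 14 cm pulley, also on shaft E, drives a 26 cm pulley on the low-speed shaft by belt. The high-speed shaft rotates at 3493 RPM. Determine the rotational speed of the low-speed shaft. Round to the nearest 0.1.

535.9 RPM

gear mesh 38/52 = 0.73077 → 3493/0.73077 = 4779.9 RPM
gear mesh 46/66 = 0.69697 → 4779.9/0.69697 = 6858.1 RPM
chain 142/40 = 3.55 → 6858.1/3.55 = 1931.9 RPM
chain 33/17 = 1.9412 → 1931.9/1.9412 = 995.2 RPM
belt 26/14 = 1.8571 → 995.2/1.8571 = 535.88 RPM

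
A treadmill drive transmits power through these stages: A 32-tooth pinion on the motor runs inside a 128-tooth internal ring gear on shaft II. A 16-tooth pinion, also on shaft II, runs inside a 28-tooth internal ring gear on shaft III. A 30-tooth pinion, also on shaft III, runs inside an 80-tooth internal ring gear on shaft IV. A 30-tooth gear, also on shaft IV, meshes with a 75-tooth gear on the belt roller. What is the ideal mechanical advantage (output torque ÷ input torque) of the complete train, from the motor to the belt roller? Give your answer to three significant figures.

46.7

Each stage contributes driven/driver: internal gear 128/32 = 4, internal gear 28/16 = 1.75, internal gear 80/30 = 2.6667, gear mesh 75/30 = 2.5.
Overall: 4 × 1.75 × 2.6667 × 2.5 = 46.667.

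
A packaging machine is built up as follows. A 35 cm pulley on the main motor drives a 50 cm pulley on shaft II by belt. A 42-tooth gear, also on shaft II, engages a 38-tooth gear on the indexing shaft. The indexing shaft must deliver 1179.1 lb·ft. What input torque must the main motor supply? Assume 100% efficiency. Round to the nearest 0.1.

Overall ratio R = 1.4286 × 0.90476 = 1.2925.
Input torque = output torque / R = 1179.1 / 1.2925 = 912.25 lb·ft.

912.3 lb·ft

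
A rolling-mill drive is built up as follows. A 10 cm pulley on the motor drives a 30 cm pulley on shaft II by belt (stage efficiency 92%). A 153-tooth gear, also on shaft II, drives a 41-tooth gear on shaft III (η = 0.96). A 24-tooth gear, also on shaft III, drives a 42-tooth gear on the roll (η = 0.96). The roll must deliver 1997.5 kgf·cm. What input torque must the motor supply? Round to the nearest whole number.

Overall ratio R = 3 × 0.26797 × 1.75 = 1.4069; overall efficiency η = 0.92 × 0.96 × 0.96 = 0.8479.
Input torque = output torque / (R × η) = 1997.5 / (1.4069 × 0.8479) = 1674.6 kgf·cm.

1675 kgf·cm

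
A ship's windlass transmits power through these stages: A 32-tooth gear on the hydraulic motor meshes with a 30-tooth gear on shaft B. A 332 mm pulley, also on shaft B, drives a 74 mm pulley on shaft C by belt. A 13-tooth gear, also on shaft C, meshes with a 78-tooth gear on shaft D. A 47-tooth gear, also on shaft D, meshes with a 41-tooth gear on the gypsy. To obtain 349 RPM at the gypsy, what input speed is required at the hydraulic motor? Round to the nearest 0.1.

381.7 RPM

Overall ratio R = 0.9375 × 0.22289 × 6 × 0.87234 = 1.0937.
Required input speed = output speed × R = 349 × 1.0937 = 381.7 RPM.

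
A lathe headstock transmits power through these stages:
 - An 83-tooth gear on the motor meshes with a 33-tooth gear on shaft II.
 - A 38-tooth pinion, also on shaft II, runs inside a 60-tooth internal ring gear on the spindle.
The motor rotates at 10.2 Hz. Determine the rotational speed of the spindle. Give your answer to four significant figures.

the motor → shaft II (gear mesh, 33/83): 10.2 ÷ 0.39759 = 25.655 Hz
shaft II → the spindle (internal gear, 60/38): 25.655 ÷ 1.5789 = 16.248 Hz

16.25 Hz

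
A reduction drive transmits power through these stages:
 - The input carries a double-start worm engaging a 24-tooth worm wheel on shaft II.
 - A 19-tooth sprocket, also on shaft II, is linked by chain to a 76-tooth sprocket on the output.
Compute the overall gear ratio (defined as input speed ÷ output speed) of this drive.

48

Each stage contributes driven/driver: worm 24/2 = 12, chain 76/19 = 4.
Overall: 12 × 4 = 48.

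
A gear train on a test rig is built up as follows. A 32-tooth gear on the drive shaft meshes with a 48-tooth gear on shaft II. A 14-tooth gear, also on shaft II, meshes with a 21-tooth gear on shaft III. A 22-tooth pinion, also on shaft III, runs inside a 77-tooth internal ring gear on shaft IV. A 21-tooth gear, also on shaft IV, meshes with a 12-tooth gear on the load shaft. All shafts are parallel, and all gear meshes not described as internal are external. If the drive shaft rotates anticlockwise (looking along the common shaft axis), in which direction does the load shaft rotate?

the drive shaft → shaft II: external mesh, 1 reversal → CW.
shaft II → shaft III: external mesh, 1 reversal → CCW.
shaft III → shaft IV: internal mesh, same direction → CCW.
shaft IV → the load shaft: external mesh, 1 reversal → CW.
3 reversals in total — an odd number — so the load shaft turns opposite to the drive shaft.

clockwise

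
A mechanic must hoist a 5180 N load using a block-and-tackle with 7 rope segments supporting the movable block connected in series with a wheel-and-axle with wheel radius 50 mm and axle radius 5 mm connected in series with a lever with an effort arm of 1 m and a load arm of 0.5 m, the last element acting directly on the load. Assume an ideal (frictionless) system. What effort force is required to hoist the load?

37 N

Block-and-tackle MA = number of supporting rope parts = 7.
Wheel-and-axle MA = R/r = 50/5 = 10.
Lever MA = effort arm / load arm = 1/0.5 = 2.
Combined ideal MA = 7 × 10 × 2 = 140.
Effort = load / MA = 5180 / 140 = 37 N.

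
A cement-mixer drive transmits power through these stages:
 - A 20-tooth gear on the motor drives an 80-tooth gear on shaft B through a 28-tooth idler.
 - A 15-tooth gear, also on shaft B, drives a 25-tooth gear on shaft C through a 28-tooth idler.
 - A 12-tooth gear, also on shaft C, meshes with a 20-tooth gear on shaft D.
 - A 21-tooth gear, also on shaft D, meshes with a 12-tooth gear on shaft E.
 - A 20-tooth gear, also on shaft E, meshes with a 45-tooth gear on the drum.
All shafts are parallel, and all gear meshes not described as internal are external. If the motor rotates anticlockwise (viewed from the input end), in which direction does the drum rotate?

the motor → shaft B: driver → idler → driven is 2 external meshes, 2 reversals → CCW.
shaft B → shaft C: driver → idler → driven is 2 external meshes, 2 reversals → CCW.
shaft C → shaft D: external mesh, 1 reversal → CW.
shaft D → shaft E: external mesh, 1 reversal → CCW.
shaft E → the drum: external mesh, 1 reversal → CW.
7 reversals in total — an odd number — so the drum turns opposite to the motor.

clockwise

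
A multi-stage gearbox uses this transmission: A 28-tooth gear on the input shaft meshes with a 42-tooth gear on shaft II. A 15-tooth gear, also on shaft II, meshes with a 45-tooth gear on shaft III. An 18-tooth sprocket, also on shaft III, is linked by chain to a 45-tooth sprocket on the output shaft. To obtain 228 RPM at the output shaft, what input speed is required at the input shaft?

2565 RPM

Overall ratio R = 1.5 × 3 × 2.5 = 11.25.
Required input speed = output speed × R = 228 × 11.25 = 2565 RPM.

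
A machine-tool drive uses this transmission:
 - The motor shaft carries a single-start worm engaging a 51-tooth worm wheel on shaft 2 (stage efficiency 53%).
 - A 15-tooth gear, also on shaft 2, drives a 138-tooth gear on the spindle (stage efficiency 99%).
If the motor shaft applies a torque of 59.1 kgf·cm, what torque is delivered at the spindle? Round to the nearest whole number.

worm 51/1 = 51 → τ = 59.1·51·0.53 = 1597.5 kgf·cm
gear mesh 138/15 = 9.2 → τ = 1597.5·9.2·0.99 = 14550 kgf·cm

14550 kgf·cm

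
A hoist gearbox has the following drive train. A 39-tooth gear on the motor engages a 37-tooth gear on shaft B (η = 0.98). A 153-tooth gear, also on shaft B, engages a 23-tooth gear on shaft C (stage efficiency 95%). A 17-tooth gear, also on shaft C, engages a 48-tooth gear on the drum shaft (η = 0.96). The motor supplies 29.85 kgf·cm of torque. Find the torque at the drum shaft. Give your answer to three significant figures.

10.7 kgf·cm

After the gear mesh (37/39): 29.85 × 0.94872 × 0.98 = 27.753 kgf·cm
After the gear mesh (23/153): 27.753 × 0.15033 × 0.95 = 3.9634 kgf·cm
After the gear mesh (48/17): 3.9634 × 2.8235 × 0.96 = 10.743 kgf·cm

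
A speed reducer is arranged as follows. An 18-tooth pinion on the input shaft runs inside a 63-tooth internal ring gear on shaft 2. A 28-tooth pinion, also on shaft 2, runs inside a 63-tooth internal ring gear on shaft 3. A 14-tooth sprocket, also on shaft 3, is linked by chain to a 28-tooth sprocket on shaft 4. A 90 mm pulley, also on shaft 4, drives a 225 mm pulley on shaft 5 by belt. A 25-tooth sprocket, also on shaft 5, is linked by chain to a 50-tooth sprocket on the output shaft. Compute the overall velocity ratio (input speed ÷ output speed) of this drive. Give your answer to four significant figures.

78.75

Each stage contributes driven/driver: internal gear 63/18 = 3.5, internal gear 63/28 = 2.25, chain 28/14 = 2, belt 225/90 = 2.5, chain 50/25 = 2.
Overall: 3.5 × 2.25 × 2 × 2.5 × 2 = 78.75.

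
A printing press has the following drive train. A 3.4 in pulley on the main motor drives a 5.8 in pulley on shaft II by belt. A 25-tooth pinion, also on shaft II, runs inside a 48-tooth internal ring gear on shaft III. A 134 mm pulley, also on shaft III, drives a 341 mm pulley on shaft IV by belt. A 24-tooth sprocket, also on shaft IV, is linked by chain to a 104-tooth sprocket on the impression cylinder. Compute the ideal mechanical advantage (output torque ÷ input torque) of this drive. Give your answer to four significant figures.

Each stage contributes driven/driver: belt 5.8/3.4 = 1.7059, internal gear 48/25 = 1.92, belt 341/134 = 2.5448, chain 104/24 = 4.3333.
Overall: 1.7059 × 1.92 × 2.5448 × 4.3333 = 36.118.

36.12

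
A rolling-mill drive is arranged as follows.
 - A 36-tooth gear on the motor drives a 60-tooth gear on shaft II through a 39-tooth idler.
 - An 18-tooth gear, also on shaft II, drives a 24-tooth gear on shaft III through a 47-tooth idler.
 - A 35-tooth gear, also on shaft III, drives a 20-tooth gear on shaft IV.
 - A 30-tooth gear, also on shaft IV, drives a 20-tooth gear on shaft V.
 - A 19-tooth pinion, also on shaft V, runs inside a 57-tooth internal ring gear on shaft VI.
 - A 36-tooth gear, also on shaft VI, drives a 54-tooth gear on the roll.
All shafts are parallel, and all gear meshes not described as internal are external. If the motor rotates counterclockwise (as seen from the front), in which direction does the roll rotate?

clockwise

the motor → shaft II: driver → idler → driven is 2 external meshes, 2 reversals → CCW.
shaft II → shaft III: driver → idler → driven is 2 external meshes, 2 reversals → CCW.
shaft III → shaft IV: external mesh, 1 reversal → CW.
shaft IV → shaft V: external mesh, 1 reversal → CCW.
shaft V → shaft VI: internal mesh, same direction → CCW.
shaft VI → the roll: external mesh, 1 reversal → CW.
7 reversals in total — an odd number — so the roll turns opposite to the motor.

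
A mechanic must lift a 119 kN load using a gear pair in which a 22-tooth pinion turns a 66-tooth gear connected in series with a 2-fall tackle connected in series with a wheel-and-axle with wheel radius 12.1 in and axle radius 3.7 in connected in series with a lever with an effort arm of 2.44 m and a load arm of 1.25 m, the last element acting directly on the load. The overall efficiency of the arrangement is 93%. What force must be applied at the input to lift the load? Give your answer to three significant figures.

Gear pair MA = 66/22 = 3.
Block-and-tackle MA = number of supporting rope parts = 2.
Wheel-and-axle MA = R/r = 12.1/3.7 = 3.2703.
Lever MA = effort arm / load arm = 2.44/1.25 = 1.952.
Combined ideal MA = 3 × 2 × 3.2703 × 1.952 = 38.301.
Actual MA = 38.301 × 0.93 = 35.62.
Effort = load / actual MA = 119 / 35.62 = 3.3408 kN.

3.34 kN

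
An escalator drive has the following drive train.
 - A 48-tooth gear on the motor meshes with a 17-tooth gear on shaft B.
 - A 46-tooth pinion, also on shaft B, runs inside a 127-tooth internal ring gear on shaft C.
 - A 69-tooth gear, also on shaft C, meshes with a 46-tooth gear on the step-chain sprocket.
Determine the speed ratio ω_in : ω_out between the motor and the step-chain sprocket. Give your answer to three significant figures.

0.652

Each stage contributes driven/driver: gear mesh 17/48 = 0.35417, internal gear 127/46 = 2.7609, gear mesh 46/69 = 0.66667.
Overall: 0.35417 × 2.7609 × 0.66667 = 0.65187.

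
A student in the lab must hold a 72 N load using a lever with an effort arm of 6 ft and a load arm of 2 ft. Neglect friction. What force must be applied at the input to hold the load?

Lever MA = effort arm / load arm = 6/2 = 3.
Effort = load / MA = 72 / 3 = 24 N.

24 N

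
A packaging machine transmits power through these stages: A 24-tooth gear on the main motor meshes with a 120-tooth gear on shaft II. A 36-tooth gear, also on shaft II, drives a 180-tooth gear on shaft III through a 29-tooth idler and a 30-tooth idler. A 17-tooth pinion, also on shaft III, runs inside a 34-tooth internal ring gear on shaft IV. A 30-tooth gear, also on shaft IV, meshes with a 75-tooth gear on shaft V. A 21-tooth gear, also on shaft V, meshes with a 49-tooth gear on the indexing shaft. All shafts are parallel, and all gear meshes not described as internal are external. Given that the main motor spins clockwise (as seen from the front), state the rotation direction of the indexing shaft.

clockwise

the main motor → shaft II: external mesh, 1 reversal → CCW.
shaft II → shaft III: driver → idler → idler → driven is 3 external meshes, 3 reversals → CW.
shaft III → shaft IV: internal mesh, same direction → CW.
shaft IV → shaft V: external mesh, 1 reversal → CCW.
shaft V → the indexing shaft: external mesh, 1 reversal → CW.
6 reversals in total — an even number — so the indexing shaft turns the same way as the main motor.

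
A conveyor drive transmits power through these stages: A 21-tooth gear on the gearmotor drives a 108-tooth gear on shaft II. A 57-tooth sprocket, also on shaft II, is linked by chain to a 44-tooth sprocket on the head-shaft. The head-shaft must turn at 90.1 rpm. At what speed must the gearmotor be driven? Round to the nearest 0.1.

Overall ratio R = 5.1429 × 0.77193 = 3.9699.
Required input speed = output speed × R = 90.1 × 3.9699 = 357.69 rpm.

357.7 rpm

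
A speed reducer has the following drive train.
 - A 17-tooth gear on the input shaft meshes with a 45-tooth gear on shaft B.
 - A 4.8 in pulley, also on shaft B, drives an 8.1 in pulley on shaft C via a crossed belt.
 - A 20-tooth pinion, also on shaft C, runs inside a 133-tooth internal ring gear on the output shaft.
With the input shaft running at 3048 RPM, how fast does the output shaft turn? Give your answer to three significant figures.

gear mesh 45/17 = 2.6471 → 3048/2.6471 = 1151.5 RPM
belt 8.1/4.8 = 1.6875 → 1151.5/1.6875 = 682.35 RPM
internal gear 133/20 = 6.65 → 682.35/6.65 = 102.61 RPM

103 RPM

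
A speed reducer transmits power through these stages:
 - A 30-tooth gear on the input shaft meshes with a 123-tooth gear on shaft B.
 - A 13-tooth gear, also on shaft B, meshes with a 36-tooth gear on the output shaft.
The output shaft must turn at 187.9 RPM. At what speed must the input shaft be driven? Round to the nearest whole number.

Overall ratio R = 4.1 × 2.7692 = 11.354.
Required input speed = output speed × R = 187.9 × 11.354 = 2133.4 RPM.

2133 RPM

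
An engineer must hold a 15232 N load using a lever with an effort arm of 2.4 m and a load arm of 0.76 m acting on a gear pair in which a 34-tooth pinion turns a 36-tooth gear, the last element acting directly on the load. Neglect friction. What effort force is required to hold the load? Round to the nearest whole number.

4555 N

Lever MA = effort arm / load arm = 2.4/0.76 = 3.1579.
Gear pair MA = 36/34 = 1.0588.
Combined ideal MA = 3.1579 × 1.0588 = 3.3437.
Effort = load / MA = 15232 / 3.3437 = 4555.5 N.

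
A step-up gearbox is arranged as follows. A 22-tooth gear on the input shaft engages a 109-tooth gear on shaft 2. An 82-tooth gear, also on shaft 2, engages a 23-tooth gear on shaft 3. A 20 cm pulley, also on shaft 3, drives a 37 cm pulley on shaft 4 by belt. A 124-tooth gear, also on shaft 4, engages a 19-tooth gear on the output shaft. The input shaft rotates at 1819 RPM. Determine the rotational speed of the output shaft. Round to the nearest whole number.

Gear mesh: ratio = 109/22 = 4.9545, so shaft 2 turns at 1819 / 4.9545 = 367.14 RPM.
Gear mesh: ratio = 23/82 = 0.28049, so shaft 3 turns at 367.14 / 0.28049 = 1308.9 RPM.
Belt: ratio = 37/20 = 1.85, so shaft 4 turns at 1308.9 / 1.85 = 707.53 RPM.
Gear mesh: ratio = 19/124 = 0.15323, so the output shaft turns at 707.53 / 0.15323 = 4617.5 RPM.

4618 RPM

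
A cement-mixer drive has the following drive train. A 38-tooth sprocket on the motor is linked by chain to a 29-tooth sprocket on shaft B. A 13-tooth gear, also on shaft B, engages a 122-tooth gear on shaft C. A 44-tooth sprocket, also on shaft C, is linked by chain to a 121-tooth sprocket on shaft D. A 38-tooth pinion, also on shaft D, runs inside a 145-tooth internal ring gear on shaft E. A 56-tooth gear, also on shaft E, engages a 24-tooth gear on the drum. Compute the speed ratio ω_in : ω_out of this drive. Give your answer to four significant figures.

32.21

Each stage contributes driven/driver: chain 29/38 = 0.76316, gear mesh 122/13 = 9.3846, chain 121/44 = 2.75, internal gear 145/38 = 3.8158, gear mesh 24/56 = 0.42857.
Overall: 0.76316 × 9.3846 × 2.75 × 3.8158 × 0.42857 = 32.209.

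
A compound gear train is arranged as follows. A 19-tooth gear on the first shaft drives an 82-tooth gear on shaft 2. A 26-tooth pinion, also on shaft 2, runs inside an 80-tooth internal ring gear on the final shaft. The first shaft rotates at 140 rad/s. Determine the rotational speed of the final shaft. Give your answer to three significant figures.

the first shaft → shaft 2 (gear mesh, 82/19): 140 ÷ 4.3158 = 32.439 rad/s
shaft 2 → the final shaft (internal gear, 80/26): 32.439 ÷ 3.0769 = 10.543 rad/s

10.5 rad/s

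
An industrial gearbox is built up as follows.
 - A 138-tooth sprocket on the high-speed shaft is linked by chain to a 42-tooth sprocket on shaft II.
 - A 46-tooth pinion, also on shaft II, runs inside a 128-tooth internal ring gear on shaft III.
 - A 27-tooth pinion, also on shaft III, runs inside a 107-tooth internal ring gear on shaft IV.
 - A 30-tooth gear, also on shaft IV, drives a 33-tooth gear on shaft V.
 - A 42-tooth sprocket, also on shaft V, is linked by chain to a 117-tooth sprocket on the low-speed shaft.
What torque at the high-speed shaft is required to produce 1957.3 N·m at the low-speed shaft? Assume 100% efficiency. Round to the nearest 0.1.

Overall ratio R = 0.30435 × 2.7826 × 3.963 × 1.1 × 2.7857 = 10.284.
Input torque = output torque / R = 1957.3 / 10.284 = 190.32 N·m.

190.3 N·m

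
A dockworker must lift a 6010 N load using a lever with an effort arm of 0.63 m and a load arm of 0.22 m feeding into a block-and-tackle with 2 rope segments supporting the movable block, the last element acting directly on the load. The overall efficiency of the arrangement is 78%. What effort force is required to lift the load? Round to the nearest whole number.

1345 N

Lever MA = effort arm / load arm = 0.63/0.22 = 2.8636.
Block-and-tackle MA = number of supporting rope parts = 2.
Combined ideal MA = 2.8636 × 2 = 5.7273.
Actual MA = 5.7273 × 0.78 = 4.4673.
Effort = load / actual MA = 6010 / 4.4673 = 1345.3 N.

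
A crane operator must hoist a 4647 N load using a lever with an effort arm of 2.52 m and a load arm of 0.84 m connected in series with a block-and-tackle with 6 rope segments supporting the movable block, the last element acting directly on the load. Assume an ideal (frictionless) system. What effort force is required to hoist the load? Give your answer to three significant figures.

Lever MA = effort arm / load arm = 2.52/0.84 = 3.
Block-and-tackle MA = number of supporting rope parts = 6.
Combined ideal MA = 3 × 6 = 18.
Effort = load / MA = 4647 / 18 = 258.17 N.

258 N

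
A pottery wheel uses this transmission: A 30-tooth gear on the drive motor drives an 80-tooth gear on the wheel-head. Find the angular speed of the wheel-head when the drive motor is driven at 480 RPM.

the drive motor → the wheel-head (gear mesh, 80/30): 480 ÷ 2.6667 = 180 RPM

180 RPM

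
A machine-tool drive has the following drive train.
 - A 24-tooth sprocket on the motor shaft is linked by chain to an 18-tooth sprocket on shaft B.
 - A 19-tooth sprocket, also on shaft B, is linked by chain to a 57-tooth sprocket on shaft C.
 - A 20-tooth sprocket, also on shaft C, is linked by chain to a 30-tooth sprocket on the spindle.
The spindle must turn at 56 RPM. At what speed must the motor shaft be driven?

189 RPM

Overall ratio R = 0.75 × 3 × 1.5 = 3.375.
Required input speed = output speed × R = 56 × 3.375 = 189 RPM.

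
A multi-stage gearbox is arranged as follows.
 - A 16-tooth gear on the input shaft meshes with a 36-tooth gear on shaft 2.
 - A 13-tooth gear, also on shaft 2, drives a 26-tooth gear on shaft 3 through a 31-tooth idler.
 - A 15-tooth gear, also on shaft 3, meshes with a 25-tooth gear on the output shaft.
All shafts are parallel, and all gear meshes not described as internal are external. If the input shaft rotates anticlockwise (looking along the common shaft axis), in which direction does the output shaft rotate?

anticlockwise

the input shaft → shaft 2: external mesh, 1 reversal → CW.
shaft 2 → shaft 3: driver → idler → driven is 2 external meshes, 2 reversals → CW.
shaft 3 → the output shaft: external mesh, 1 reversal → CCW.
4 reversals in total — an even number — so the output shaft turns the same way as the input shaft.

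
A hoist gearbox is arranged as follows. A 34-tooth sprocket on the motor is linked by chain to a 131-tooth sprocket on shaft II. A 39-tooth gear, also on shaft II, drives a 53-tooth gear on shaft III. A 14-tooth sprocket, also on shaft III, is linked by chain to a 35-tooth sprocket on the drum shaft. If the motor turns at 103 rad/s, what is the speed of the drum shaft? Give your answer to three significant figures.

Chain: ratio = 131/34 = 3.8529, so shaft II turns at 103 / 3.8529 = 26.733 rad/s.
Gear mesh: ratio = 53/39 = 1.359, so shaft III turns at 26.733 / 1.359 = 19.671 rad/s.
Chain: ratio = 35/14 = 2.5, so the drum shaft turns at 19.671 / 2.5 = 7.8685 rad/s.

7.87 rad/s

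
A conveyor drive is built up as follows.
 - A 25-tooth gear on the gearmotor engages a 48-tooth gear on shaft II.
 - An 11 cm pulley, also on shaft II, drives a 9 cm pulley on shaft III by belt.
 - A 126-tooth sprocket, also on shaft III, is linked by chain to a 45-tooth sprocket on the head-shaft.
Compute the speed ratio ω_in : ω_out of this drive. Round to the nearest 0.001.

0.561

Each stage contributes driven/driver: gear mesh 48/25 = 1.92, belt 9/11 = 0.81818, chain 45/126 = 0.35714.
Overall: 1.92 × 0.81818 × 0.35714 = 0.56104.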